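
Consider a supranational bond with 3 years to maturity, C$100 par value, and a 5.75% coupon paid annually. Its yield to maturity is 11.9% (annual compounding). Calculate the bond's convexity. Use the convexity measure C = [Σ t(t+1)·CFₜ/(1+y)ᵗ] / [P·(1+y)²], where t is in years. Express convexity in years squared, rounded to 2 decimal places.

With y = 0.119:
  t   CF        PV=CF/(1+0.119)^t    t·PV        t(t+1)·PV
  1         5.75         5.1385         5.1385          10.2770
  2         5.75         4.5921         9.1841          27.5524
  3       105.75        75.4727       226.4182         905.6729
  Σ                     85.2033       240.7409         943.5023
P = 85.2033.
Convexity = Σ t(t+1)·PV / [P·(1+y)²] = 943.5023 / (85.2033 × 1.252161) = 8.84354.

8.84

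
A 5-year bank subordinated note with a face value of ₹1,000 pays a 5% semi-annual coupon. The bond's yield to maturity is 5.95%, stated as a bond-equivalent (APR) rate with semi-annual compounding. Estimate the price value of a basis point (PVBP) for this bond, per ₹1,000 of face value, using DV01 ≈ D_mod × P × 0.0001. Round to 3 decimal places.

Periodic yield y = 0.02975.
  t   CF        PV=CF/(1+0.02975)^t    t·PV
  1        25.00        24.2777        24.2777
  2        25.00        23.5763        47.1527
  3        25.00        22.8952        68.6856
  4        25.00        22.2338        88.9350
  5        25.00        21.5914       107.9571
  6        25.00        20.9676       125.8057
  7        25.00        20.3619       142.5330
  8        25.00        19.7736       158.1887
  9        25.00        19.2023       172.8209
  10    1,025.00       764.5499     7,645.4994
  Σ                    959.4298     8,581.8559
P = 959.4298; D_Mac = 8.94475 half-year periods = 4.47237 yrs; D_mod = 4.34316 yrs.
DV01 ≈ 4.34316 × 959.4298 × 0.0001 = 0.416696.

₹0.417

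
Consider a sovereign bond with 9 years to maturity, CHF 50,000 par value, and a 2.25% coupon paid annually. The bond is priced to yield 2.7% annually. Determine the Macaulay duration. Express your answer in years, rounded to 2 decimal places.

Periodic yield y = 0.027. Discount each cash flow and weight by its year:
  t   CF        PV=CF/(1+0.027)^t    t·PV
  1     1,125.00     1,095.4236     1,095.4236
  2     1,125.00     1,066.6247     2,133.2494
  3     1,125.00     1,038.5830     3,115.7489
  4     1,125.00     1,011.2784     4,045.1138
  5     1,125.00       984.6918     4,923.4588
  6     1,125.00       958.8041     5,752.8243
  7     1,125.00       933.5969     6,535.1785
  8     1,125.00       909.0525     7,272.4201
  9    51,125.00    40,225.3034   362,027.7308
  Σ                 48,223.3583   396,901.1481
Price P = Σ PV = 48,223.3583.
Macaulay duration = Σ(t·PV) / P = 396,901.1481 / 48,223.3583 = 8.23048 years.

8.23 years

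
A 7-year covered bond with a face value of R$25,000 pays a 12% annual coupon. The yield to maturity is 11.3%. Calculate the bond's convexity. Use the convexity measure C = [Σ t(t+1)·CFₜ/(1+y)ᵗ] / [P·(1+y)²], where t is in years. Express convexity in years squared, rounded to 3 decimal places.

29.556

With y = 0.113:
  t   CF        PV=CF/(1+0.113)^t    t·PV        t(t+1)·PV
  1     3,000.00     2,695.4178     2,695.4178       5,390.8356
  2     3,000.00     2,421.7590     4,843.5180      14,530.5541
  3     3,000.00     2,175.8841     6,527.6523      26,110.6094
  4     3,000.00     1,954.9723     7,819.8890      39,099.4450
  5     3,000.00     1,756.4890     8,782.4450      52,694.6698
  6     3,000.00     1,578.1572     9,468.9434      66,282.6036
  7    28,000.00    13,234.0229    92,638.1601     741,105.2810
  Σ                 25,816.7023   132,776.0256     945,213.9985
P = 25,816.7023.
Convexity = Σ t(t+1)·PV / [P·(1+y)²] = 945,213.9985 / (25,816.7023 × 1.238769) = 29.55555.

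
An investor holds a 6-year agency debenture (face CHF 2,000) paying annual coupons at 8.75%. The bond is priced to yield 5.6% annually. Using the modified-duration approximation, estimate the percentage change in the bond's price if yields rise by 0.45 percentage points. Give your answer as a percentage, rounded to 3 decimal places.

Periodic yield y = 0.056. Modified duration first:
  t   CF        PV=CF/(1+0.056)^t    t·PV
  1       175.00       165.7197       165.7197
  2       175.00       156.9315       313.8631
  3       175.00       148.6094       445.8282
  4       175.00       140.7286       562.9144
  5       175.00       133.2657       666.3286
  6     2,175.00     1,568.4683     9,410.8099
  Σ                  2,313.7233    11,565.4639
P = 2,313.7233; D_Mac = 4.99864 yrs; D_mod = 4.99864/(1+0.056) = 4.73356 yrs.
ΔP/P ≈ -D_mod · Δy = -4.73356 × (+0.0045) = -0.021301 = -2.1301%.

-2.130%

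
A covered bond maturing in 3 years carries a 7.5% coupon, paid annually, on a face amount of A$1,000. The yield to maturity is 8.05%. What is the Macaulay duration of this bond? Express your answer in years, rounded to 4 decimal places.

Periodic yield y = 0.0805. Discount each cash flow and weight by its year:
  t   CF        PV=CF/(1+0.0805)^t    t·PV
  1        75.00        69.4123        69.4123
  2        75.00        64.2409       128.4818
  3     1,075.00       852.1855     2,556.5566
  Σ                    985.8387     2,754.4507
Price P = Σ PV = 985.8387.
Macaulay duration = Σ(t·PV) / P = 2,754.4507 / 985.8387 = 2.79402 years.

2.7940 years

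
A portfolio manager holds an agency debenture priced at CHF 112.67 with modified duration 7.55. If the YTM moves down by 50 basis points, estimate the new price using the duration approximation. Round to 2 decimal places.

Duration approximation: ΔP/P ≈ -D_mod · Δy = -7.55 × (-0.005) = +0.037750.
New price ≈ 112.67 × (1 + 0.037750) = 116.9232925.

CHF 116.92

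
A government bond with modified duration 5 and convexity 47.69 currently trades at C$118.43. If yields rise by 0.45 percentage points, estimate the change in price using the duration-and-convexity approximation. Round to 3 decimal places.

-C$2.607

Duration effect: -D_mod·Δy = -5 × (+0.0045) = -0.022500
Convexity effect: ½·C·(Δy)² = 0.5 × 47.69 × (0.0045)² = +0.00048286125
ΔP/P ≈ -0.022500 + 0.00048286125 = -0.02201713875
ΔP ≈ 118.43 × (-0.02201713875) = -2.6074897421625.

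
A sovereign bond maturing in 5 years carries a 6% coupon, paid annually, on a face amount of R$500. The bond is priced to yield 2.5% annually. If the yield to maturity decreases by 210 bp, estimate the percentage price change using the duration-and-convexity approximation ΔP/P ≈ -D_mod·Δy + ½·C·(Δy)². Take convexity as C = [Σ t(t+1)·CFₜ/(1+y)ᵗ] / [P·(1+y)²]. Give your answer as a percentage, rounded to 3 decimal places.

With y = 0.025:
  t   CF        PV=CF/(1+0.025)^t    t·PV        t(t+1)·PV
  1        30.00        29.2683        29.2683          58.5366
  2        30.00        28.5544        57.1089         171.3266
  3        30.00        27.8580        83.5739         334.2958
  4        30.00        27.1785       108.7141         543.5704
  5       530.00       468.4428     2,342.2139      14,053.2832
  Σ                    581.3020     2,620.8790      15,161.0125
P = 581.3020; D_Mac = 4.50864 yrs; D_mod = 4.39867 yrs; C = 24.82439.
Duration effect: -4.39867 × (-0.021) = +0.092372
Convexity effect: 0.5 × 24.82439 × (-0.021)² = +0.0054738
ΔP/P ≈ +0.092372 + 0.0054738 = +0.097846 = +9.7846%.

+9.785%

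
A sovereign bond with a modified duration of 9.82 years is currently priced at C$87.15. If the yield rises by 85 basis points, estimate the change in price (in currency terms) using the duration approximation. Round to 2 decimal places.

-C$7.27

Duration approximation: ΔP/P ≈ -D_mod · Δy = -9.82 × (+0.0085) = -0.083470.
ΔP ≈ 87.15 × (-0.083470) = -7.2744105.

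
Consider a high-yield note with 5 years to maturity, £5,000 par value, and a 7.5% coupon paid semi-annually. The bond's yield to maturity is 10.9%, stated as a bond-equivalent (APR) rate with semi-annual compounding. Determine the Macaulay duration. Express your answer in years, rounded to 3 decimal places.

Periodic yield y = 0.0545. Discount each cash flow and weight by its period:
  t   CF        PV=CF/(1+0.0545)^t    t·PV
  1       187.50       177.8094       177.8094
  2       187.50       168.6196       337.2392
  3       187.50       159.9048       479.7144
  4       187.50       151.6404       606.5616
  5       187.50       143.8031       719.0157
  6       187.50       136.3709       818.2255
  7       187.50       129.3228       905.2598
  8       187.50       122.6390       981.1120
  9       187.50       116.3006     1,046.7055
  10    5,187.50     3,051.3517    30,513.5171
  Σ                  4,357.7624    36,585.1603
Price P = Σ PV = 4,357.7624.
Macaulay duration = Σ(t·PV) / P = 36,585.1603 / 4,357.7624 = 8.39540 half-year periods.
In years: 8.39540 / 2 = 4.19770 years.

4.198 years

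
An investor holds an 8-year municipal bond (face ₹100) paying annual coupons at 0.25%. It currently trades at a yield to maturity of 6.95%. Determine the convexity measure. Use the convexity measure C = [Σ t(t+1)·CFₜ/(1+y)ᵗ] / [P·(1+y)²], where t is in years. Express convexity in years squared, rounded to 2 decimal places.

With y = 0.0695:
  t   CF        PV=CF/(1+0.0695)^t    t·PV        t(t+1)·PV
  1         0.25         0.2338         0.2338           0.4675
  2         0.25         0.2186         0.4371           1.3114
  3         0.25         0.2044         0.6131           2.4523
  4         0.25         0.1911         0.7643           3.8216
  5         0.25         0.1787         0.8933           5.3599
  6         0.25         0.1671         1.0023           7.0162
  7         0.25         0.1562         1.0934           8.7471
  8       100.25        58.5650       468.5199       4,216.6792
  Σ                     59.9147       473.5572       4,245.8553
P = 59.9147.
Convexity = Σ t(t+1)·PV / [P·(1+y)²] = 4,245.8553 / (59.9147 × 1.143830) = 61.95416.

61.95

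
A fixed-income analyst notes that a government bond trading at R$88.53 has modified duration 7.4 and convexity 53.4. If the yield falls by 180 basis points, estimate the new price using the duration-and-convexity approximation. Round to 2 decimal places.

Duration effect: -D_mod·Δy = -7.4 × (-0.018) = +0.133200
Convexity effect: ½·C·(Δy)² = 0.5 × 53.4 × (-0.018)² = +0.0086508
ΔP/P ≈ +0.133200 + 0.0086508 = +0.1418508
New price ≈ 88.53 × (1 + 0.1418508) = 101.088051324.

R$101.09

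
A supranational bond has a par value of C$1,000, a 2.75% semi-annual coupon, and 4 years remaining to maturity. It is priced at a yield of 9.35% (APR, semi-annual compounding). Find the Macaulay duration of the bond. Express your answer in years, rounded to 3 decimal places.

3.785 years

Periodic yield y = 0.04675. Discount each cash flow and weight by its period:
  t   CF        PV=CF/(1+0.04675)^t    t·PV
  1        13.75        13.1359        13.1359
  2        13.75        12.5492        25.0984
  3        13.75        11.9887        35.9662
  4        13.75        11.4533        45.8132
  5        13.75        10.9418        54.7089
  6        13.75        10.4531        62.7186
  7        13.75         9.9862        69.9037
  8     1,013.75       703.3753     5,627.0024
  Σ                    783.8836     5,934.3473
Price P = Σ PV = 783.8836.
Macaulay duration = Σ(t·PV) / P = 5,934.3473 / 783.8836 = 7.57044 half-year periods.
In years: 7.57044 / 2 = 3.78522 years.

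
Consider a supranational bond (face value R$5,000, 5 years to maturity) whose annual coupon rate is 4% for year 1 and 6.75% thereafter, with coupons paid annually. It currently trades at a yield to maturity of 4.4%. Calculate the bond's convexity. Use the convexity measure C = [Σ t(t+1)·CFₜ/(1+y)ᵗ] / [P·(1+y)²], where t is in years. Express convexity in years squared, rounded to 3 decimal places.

With y = 0.044:
  t   CF        PV=CF/(1+0.044)^t    t·PV        t(t+1)·PV
  1       200.00       191.5709       191.5709         383.1418
  2       337.50       309.6512       619.3024       1,857.9073
  3       337.50       296.6008       889.8023       3,559.2093
  4       337.50       284.1004     1,136.4014       5,682.0072
  5     5,337.50     4,303.6346    21,518.1732     129,109.0393
  Σ                  5,385.5579    24,355.2503     140,591.3048
P = 5,385.5579.
Convexity = Σ t(t+1)·PV / [P·(1+y)²] = 140,591.3048 / (5,385.5579 × 1.089936) = 23.95117.

23.951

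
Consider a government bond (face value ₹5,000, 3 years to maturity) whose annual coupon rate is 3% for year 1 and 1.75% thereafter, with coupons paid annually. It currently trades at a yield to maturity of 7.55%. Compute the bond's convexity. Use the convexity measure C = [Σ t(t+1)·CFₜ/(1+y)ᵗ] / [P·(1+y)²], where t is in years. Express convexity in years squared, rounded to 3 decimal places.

10.003

With y = 0.0755:
  t   CF        PV=CF/(1+0.0755)^t    t·PV        t(t+1)·PV
  1       150.00       139.4700       139.4700         278.9400
  2        87.50        75.6462       151.2924         453.8773
  3     5,087.50     4,089.5279    12,268.5838      49,074.3351
  Σ                  4,304.6442    12,559.3462      49,807.1524
P = 4,304.6442.
Convexity = Σ t(t+1)·PV / [P·(1+y)²] = 49,807.1524 / (4,304.6442 × 1.156700) = 10.00308.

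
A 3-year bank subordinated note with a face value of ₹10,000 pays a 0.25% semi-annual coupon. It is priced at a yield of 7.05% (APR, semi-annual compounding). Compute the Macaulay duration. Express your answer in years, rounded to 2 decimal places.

2.99 years

Periodic yield y = 0.03525. Discount each cash flow and weight by its period:
  t   CF        PV=CF/(1+0.03525)^t    t·PV
  1        12.50        12.0744        12.0744
  2        12.50        11.6632        23.3265
  3        12.50        11.2661        33.7984
  4        12.50        10.8825        43.5300
  5        12.50        10.5120        52.5598
  6    10,012.50     8,133.3806    48,800.2834
  Σ                  8,189.7788    48,965.5725
Price P = Σ PV = 8,189.7788.
Macaulay duration = Σ(t·PV) / P = 48,965.5725 / 8,189.7788 = 5.97886 half-year periods.
In years: 5.97886 / 2 = 2.98943 years.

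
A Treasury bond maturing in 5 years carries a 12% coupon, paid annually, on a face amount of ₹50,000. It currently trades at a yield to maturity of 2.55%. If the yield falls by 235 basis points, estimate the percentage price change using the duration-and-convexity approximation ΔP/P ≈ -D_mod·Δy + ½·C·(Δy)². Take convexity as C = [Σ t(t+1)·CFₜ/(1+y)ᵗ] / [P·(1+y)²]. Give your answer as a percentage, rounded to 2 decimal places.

With y = 0.0255:
  t   CF        PV=CF/(1+0.0255)^t    t·PV        t(t+1)·PV
  1     6,000.00     5,850.8045     5,850.8045      11,701.6090
  2     6,000.00     5,705.3189    11,410.6377      34,231.9131
  3     6,000.00     5,563.4509    16,690.3526      66,761.4103
  4     6,000.00     5,425.1105    21,700.4422     108,502.2108
  5    56,000.00    49,375.2950   246,876.4750   1,481,258.8503
  Σ                 71,919.9797   302,528.7120   1,702,455.9935
P = 71,919.9797; D_Mac = 4.20646 yrs; D_mod = 4.10187 yrs; C = 22.50894.
Duration effect: -4.10187 × (-0.0235) = +0.096394
Convexity effect: 0.5 × 22.50894 × (-0.0235)² = +0.0062153
ΔP/P ≈ +0.096394 + 0.0062153 = +0.102609 = +10.2609%.

+10.26%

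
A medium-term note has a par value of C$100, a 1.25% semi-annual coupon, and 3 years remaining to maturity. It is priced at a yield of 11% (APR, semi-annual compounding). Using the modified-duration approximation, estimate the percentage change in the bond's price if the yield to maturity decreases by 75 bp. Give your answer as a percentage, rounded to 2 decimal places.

+2.09%

Periodic yield y = 0.055. Modified duration first:
  t   CF        PV=CF/(1+0.055)^t    t·PV
  1        0.625         0.5924         0.5924
  2        0.625         0.5615         1.1231
  3        0.625         0.5323         1.5968
  4        0.625         0.5045         2.0180
  5        0.625         0.4782         2.3910
  6      100.625        72.9779       437.8672
  Σ                     75.6468       445.5885
P = 75.6468; D_Mac = 5.89038 half-year periods = 2.94519 yrs; D_mod = 2.94519/(1+0.055) = 2.79165 yrs.
ΔP/P ≈ -D_mod · Δy = -2.79165 × (-0.0075) = +0.020937 = +2.0937%.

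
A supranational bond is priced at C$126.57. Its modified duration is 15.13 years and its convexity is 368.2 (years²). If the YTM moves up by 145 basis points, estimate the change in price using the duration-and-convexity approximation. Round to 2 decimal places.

-C$22.87

Duration effect: -D_mod·Δy = -15.13 × (+0.0145) = -0.219385
Convexity effect: ½·C·(Δy)² = 0.5 × 368.2 × (0.0145)² = +0.038707025
ΔP/P ≈ -0.219385 + 0.038707025 = -0.180677975
ΔP ≈ 126.57 × (-0.180677975) = -22.86841129575.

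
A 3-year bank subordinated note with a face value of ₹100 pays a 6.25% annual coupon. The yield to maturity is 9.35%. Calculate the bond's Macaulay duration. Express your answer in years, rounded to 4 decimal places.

Periodic yield y = 0.0935. Discount each cash flow and weight by its year:
  t   CF        PV=CF/(1+0.0935)^t    t·PV
  1         6.25         5.7156         5.7156
  2         6.25         5.2269        10.4538
  3       106.25        81.2592       243.7776
  Σ                     92.2017       259.9470
Price P = Σ PV = 92.2017.
Macaulay duration = Σ(t·PV) / P = 259.9470 / 92.2017 = 2.81933 years.

2.8193 years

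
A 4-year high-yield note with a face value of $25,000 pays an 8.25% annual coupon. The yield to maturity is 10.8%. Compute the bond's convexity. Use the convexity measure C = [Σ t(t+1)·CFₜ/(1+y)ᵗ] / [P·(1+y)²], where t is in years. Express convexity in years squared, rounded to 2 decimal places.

13.84

With y = 0.108:
  t   CF        PV=CF/(1+0.108)^t    t·PV        t(t+1)·PV
  1     2,062.50     1,861.4621     1,861.4621       3,722.9242
  2     2,062.50     1,680.0199     3,360.0399      10,080.1196
  3     2,062.50     1,516.2635     4,548.7905      18,195.1618
  4    27,062.50    17,955.9700    71,823.8802     359,119.4008
  Σ                 23,013.7156    81,594.1726     391,117.6065
P = 23,013.7156.
Convexity = Σ t(t+1)·PV / [P·(1+y)²] = 391,117.6065 / (23,013.7156 × 1.227664) = 13.84335.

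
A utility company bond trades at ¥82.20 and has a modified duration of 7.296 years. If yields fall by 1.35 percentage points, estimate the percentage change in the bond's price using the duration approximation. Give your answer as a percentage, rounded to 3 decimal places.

Duration approximation: ΔP/P ≈ -D_mod · Δy = -7.296 × (-0.0135) = +0.098496.
As a percentage: +9.8496%.

+9.850%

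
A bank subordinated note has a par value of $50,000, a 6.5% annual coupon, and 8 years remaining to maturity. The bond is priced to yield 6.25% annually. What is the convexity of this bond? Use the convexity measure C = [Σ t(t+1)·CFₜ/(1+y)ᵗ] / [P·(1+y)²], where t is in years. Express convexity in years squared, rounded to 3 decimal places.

With y = 0.0625:
  t   CF        PV=CF/(1+0.0625)^t    t·PV        t(t+1)·PV
  1     3,250.00     3,058.8235     3,058.8235       6,117.6471
  2     3,250.00     2,878.8927     5,757.7855      17,273.3564
  3     3,250.00     2,709.5461     8,128.6383      32,514.5532
  4     3,250.00     2,550.1610    10,200.6441      51,003.2207
  5     3,250.00     2,400.1516    12,000.7578      72,004.5469
  6     3,250.00     2,258.9662    13,553.7971      94,876.5795
  7     3,250.00     2,126.0858    14,882.6007     119,060.8056
  8    53,250.00    32,785.9749   262,287.7994   2,360,590.1943
  Σ                 50,768.6019   329,870.8464   2,753,440.9038
P = 50,768.6019.
Convexity = Σ t(t+1)·PV / [P·(1+y)²] = 2,753,440.9038 / (50,768.6019 × 1.128906) = 48.04218.

48.042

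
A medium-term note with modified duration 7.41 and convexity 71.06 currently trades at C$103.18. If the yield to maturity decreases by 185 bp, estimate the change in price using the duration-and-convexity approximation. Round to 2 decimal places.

Duration effect: -D_mod·Δy = -7.41 × (-0.0185) = +0.137085
Convexity effect: ½·C·(Δy)² = 0.5 × 71.06 × (-0.0185)² = +0.0121601425
ΔP/P ≈ +0.137085 + 0.0121601425 = +0.1492451425
ΔP ≈ 103.18 × (+0.1492451425) = +15.39911380315.

+C$15.40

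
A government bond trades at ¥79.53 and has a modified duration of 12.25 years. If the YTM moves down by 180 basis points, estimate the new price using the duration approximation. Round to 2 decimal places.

Duration approximation: ΔP/P ≈ -D_mod · Δy = -12.25 × (-0.018) = +0.220500.
New price ≈ 79.53 × (1 + 0.220500) = 97.066365.

¥97.07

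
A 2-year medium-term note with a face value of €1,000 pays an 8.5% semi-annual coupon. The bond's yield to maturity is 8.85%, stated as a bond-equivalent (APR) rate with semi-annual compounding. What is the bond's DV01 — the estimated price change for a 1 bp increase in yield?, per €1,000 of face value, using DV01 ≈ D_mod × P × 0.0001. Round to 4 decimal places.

€0.1790

Periodic yield y = 0.04425.
  t   CF        PV=CF/(1+0.04425)^t    t·PV
  1        42.50        40.6991        40.6991
  2        42.50        38.9744        77.9489
  3        42.50        37.3229       111.9687
  4     1,042.50       876.7144     3,506.8575
  Σ                    993.7108     3,737.4742
P = 993.7108; D_Mac = 3.76113 half-year periods = 1.88056 yrs; D_mod = 1.80088 yrs.
DV01 ≈ 1.80088 × 993.7108 × 0.0001 = 0.178955.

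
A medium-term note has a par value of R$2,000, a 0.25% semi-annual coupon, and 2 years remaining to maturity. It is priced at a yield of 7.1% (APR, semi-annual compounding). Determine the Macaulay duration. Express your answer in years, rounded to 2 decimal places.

Periodic yield y = 0.0355. Discount each cash flow and weight by its period:
  t   CF        PV=CF/(1+0.0355)^t    t·PV
  1         2.50         2.4143         2.4143
  2         2.50         2.3315         4.6630
  3         2.50         2.2516         6.7548
  4     2,002.50     1,741.6950     6,966.7801
  Σ                  1,748.6924     6,980.6122
Price P = Σ PV = 1,748.6924.
Macaulay duration = Σ(t·PV) / P = 6,980.6122 / 1,748.6924 = 3.99190 half-year periods.
In years: 3.99190 / 2 = 1.99595 years.

2.00 years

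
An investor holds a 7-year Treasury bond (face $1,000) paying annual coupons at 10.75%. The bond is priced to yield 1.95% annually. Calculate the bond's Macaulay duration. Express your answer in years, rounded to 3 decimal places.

Periodic yield y = 0.0195. Discount each cash flow and weight by its year:
  t   CF        PV=CF/(1+0.0195)^t    t·PV
  1       107.50       105.4438       105.4438
  2       107.50       103.4270       206.8540
  3       107.50       101.4488       304.3463
  4       107.50        99.5084       398.0334
  5       107.50        97.6051       488.0253
  6       107.50        95.7382       574.4290
  7     1,107.50       967.4602     6,772.2217
  Σ                  1,570.6314     8,849.3535
Price P = Σ PV = 1,570.6314.
Macaulay duration = Σ(t·PV) / P = 8,849.3535 / 1,570.6314 = 5.63426 years.

5.634 years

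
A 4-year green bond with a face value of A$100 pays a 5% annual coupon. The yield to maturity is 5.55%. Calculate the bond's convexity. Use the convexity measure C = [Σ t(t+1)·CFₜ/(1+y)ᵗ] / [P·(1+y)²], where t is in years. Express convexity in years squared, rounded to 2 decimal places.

With y = 0.0555:
  t   CF        PV=CF/(1+0.0555)^t    t·PV        t(t+1)·PV
  1         5.00         4.7371         4.7371           9.4742
  2         5.00         4.4880         8.9760          26.9280
  3         5.00         4.2520        12.7561          51.0242
  4       105.00        84.5973       338.3891       1,691.9454
  Σ                     98.0744       364.8582       1,779.3719
P = 98.0744.
Convexity = Σ t(t+1)·PV / [P·(1+y)²] = 1,779.3719 / (98.0744 × 1.114080) = 16.28526.

16.29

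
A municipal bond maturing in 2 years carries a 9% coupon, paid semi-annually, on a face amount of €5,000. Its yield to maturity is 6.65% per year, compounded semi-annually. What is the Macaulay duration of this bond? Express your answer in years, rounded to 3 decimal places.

Periodic yield y = 0.03325. Discount each cash flow and weight by its period:
  t   CF        PV=CF/(1+0.03325)^t    t·PV
  1       225.00       217.7595       217.7595
  2       225.00       210.7520       421.5040
  3       225.00       203.9700       611.9100
  4     5,225.00     4,584.2114    18,336.8457
  Σ                  5,216.6929    19,588.0191
Price P = Σ PV = 5,216.6929.
Macaulay duration = Σ(t·PV) / P = 19,588.0191 / 5,216.6929 = 3.75487 half-year periods.
In years: 3.75487 / 2 = 1.87744 years.

1.877 years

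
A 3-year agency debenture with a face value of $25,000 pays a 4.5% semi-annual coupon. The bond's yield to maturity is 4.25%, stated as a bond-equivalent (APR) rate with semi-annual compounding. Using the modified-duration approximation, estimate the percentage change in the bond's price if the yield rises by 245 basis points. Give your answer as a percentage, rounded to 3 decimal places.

-6.814%

Periodic yield y = 0.02125. Modified duration first:
  t   CF        PV=CF/(1+0.02125)^t    t·PV
  1       562.50       550.7956       550.7956
  2       562.50       539.3347     1,078.6695
  3       562.50       528.1123     1,584.3370
  4       562.50       517.1235     2,068.4939
  5       562.50       506.3633     2,531.8163
  6    25,562.50    22,532.5793   135,195.4758
  Σ                 25,174.3087   143,009.5880
P = 25,174.3087; D_Mac = 5.68078 half-year periods = 2.84039 yrs; D_mod = 2.84039/(1+0.02125) = 2.78129 yrs.
ΔP/P ≈ -D_mod · Δy = -2.78129 × (+0.0245) = -0.068141 = -6.8141%.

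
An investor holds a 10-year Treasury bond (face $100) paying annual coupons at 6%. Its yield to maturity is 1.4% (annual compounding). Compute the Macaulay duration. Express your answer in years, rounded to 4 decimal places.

Periodic yield y = 0.014. Discount each cash flow and weight by its year:
  t   CF        PV=CF/(1+0.014)^t    t·PV
  1         6.00         5.9172         5.9172
  2         6.00         5.8355        11.6709
  3         6.00         5.7549        17.2647
  4         6.00         5.6754        22.7018
  5         6.00         5.5971        27.9854
  6         6.00         5.5198        33.1188
  7         6.00         5.4436        38.1051
  8         6.00         5.3684        42.9475
  9         6.00         5.2943        47.6488
  10      106.00        92.2415       922.4149
  Σ                    142.6477     1,169.7751
Price P = Σ PV = 142.6477.
Macaulay duration = Σ(t·PV) / P = 1,169.7751 / 142.6477 = 8.20045 years.

8.2005 years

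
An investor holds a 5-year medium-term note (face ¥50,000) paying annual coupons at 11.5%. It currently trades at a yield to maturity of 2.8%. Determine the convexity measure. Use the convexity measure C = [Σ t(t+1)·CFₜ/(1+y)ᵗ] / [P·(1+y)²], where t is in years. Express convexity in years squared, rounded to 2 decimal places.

With y = 0.028:
  t   CF        PV=CF/(1+0.028)^t    t·PV        t(t+1)·PV
  1     5,750.00     5,593.3852     5,593.3852      11,186.7704
  2     5,750.00     5,441.0362    10,882.0724      32,646.2172
  3     5,750.00     5,292.8368    15,878.5103      63,514.0412
  4     5,750.00     5,148.6739    20,594.6956     102,973.4780
  5    55,750.00    48,560.0694   242,800.3468   1,456,802.0809
  Σ                 70,036.0015   295,749.0104   1,667,122.5878
P = 70,036.0015.
Convexity = Σ t(t+1)·PV / [P·(1+y)²] = 1,667,122.5878 / (70,036.0015 × 1.056784) = 22.52475.

22.52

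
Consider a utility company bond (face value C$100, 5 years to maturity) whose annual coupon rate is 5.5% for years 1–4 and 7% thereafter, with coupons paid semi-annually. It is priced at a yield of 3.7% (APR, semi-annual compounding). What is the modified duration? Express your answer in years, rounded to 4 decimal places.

Periodic yield y = 0.0185. First find Macaulay duration:
  t   CF        PV=CF/(1+0.0185)^t    t·PV
  1         2.75         2.7000         2.7000
  2         2.75         2.6510         5.3020
  3         2.75         2.6029         7.8086
  4         2.75         2.5556        10.2223
  5         2.75         2.5092        12.5458
  6         2.75         2.4636        14.7815
  7         2.75         2.4188        16.9318
  8         2.75         2.3749        18.9992
  9         3.50         2.9677        26.7092
  10      103.50        86.1648       861.6483
  Σ                    109.4085       977.6486
P = 109.4085; Macaulay duration = 977.6486 / 109.4085 = 8.93577 half-year periods = 4.46788 years.
Modified duration = D_Mac / (1 + y) = 4.46788 / 1.0185 = 4.38673 years.

4.3867 years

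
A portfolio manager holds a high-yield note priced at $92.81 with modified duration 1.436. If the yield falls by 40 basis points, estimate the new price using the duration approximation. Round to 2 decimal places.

Duration approximation: ΔP/P ≈ -D_mod · Δy = -1.436 × (-0.004) = +0.005744.
New price ≈ 92.81 × (1 + 0.005744) = 93.34310064.

$93.34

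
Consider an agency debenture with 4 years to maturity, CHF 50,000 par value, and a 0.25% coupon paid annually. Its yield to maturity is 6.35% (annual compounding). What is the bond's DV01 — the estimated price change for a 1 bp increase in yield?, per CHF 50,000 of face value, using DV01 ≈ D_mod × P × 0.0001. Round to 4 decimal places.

Periodic yield y = 0.0635.
  t   CF        PV=CF/(1+0.0635)^t    t·PV
  1       125.00       117.5364       117.5364
  2       125.00       110.5185       221.0370
  3       125.00       103.9196       311.7588
  4    50,125.00    39,183.6067   156,734.4268
  Σ                 39,515.5813   157,384.7591
P = 39,515.5813; D_Mac = 3.98285 yrs; D_mod = 3.74504 yrs.
DV01 ≈ 3.74504 × 39,515.5813 × 0.0001 = 14.798755.

CHF 14.7988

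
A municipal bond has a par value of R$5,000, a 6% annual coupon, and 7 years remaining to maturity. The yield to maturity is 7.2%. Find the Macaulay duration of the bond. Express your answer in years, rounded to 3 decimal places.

5.875 years

Periodic yield y = 0.072. Discount each cash flow and weight by its year:
  t   CF        PV=CF/(1+0.072)^t    t·PV
  1       300.00       279.8507       279.8507
  2       300.00       261.0548       522.1096
  3       300.00       243.5213       730.5638
  4       300.00       227.1654       908.6615
  5       300.00       211.9080     1,059.5399
  6       300.00       197.6754     1,186.0522
  7     5,300.00     3,257.7096    22,803.9674
  Σ                  4,678.8852    27,490.7452
Price P = Σ PV = 4,678.8852.
Macaulay duration = Σ(t·PV) / P = 27,490.7452 / 4,678.8852 = 5.87549 years.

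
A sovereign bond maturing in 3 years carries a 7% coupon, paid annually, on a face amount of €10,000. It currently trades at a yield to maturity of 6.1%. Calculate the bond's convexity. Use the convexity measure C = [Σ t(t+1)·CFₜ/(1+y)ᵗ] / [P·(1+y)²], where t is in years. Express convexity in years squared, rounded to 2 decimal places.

9.76

With y = 0.061:
  t   CF        PV=CF/(1+0.061)^t    t·PV        t(t+1)·PV
  1       700.00       659.7549       659.7549       1,319.5099
  2       700.00       621.8237     1,243.6474       3,730.9422
  3    10,700.00     8,958.5480    26,875.6441     107,502.5762
  Σ                 10,240.1267    28,779.0464     112,553.0284
P = 10,240.1267.
Convexity = Σ t(t+1)·PV / [P·(1+y)²] = 112,553.0284 / (10,240.1267 × 1.125721) = 9.76385.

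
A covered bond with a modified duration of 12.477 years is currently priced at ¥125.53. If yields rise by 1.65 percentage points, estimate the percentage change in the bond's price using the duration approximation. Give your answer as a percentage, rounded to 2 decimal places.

-20.59%

Duration approximation: ΔP/P ≈ -D_mod · Δy = -12.477 × (+0.0165) = -0.2058705.
As a percentage: -20.58705%.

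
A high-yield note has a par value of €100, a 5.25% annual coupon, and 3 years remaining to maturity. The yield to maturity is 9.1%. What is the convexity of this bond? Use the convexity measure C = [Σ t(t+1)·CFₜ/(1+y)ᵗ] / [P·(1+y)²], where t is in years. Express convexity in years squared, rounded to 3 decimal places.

With y = 0.091:
  t   CF        PV=CF/(1+0.091)^t    t·PV        t(t+1)·PV
  1         5.25         4.8121         4.8121           9.6242
  2         5.25         4.4107         8.8214          26.4643
  3       105.25        81.0490       243.1471         972.5884
  Σ                     90.2719       256.7807       1,008.6770
P = 90.2719.
Convexity = Σ t(t+1)·PV / [P·(1+y)²] = 1,008.6770 / (90.2719 × 1.190281) = 9.38751.

9.388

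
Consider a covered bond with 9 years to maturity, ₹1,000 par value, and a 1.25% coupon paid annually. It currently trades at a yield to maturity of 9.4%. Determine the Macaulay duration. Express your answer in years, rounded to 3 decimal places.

Periodic yield y = 0.094. Discount each cash flow and weight by its year:
  t   CF        PV=CF/(1+0.094)^t    t·PV
  1        12.50        11.4260        11.4260
  2        12.50        10.4442        20.8884
  3        12.50         9.5468        28.6404
  4        12.50         8.7265        34.9061
  5        12.50         7.9767        39.8835
  6        12.50         7.2913        43.7479
  7        12.50         6.6648        46.6538
  8        12.50         6.0922        48.7373
  9     1,012.50       451.0650     4,059.5850
  Σ                    519.2335     4,334.4684
Price P = Σ PV = 519.2335.
Macaulay duration = Σ(t·PV) / P = 4,334.4684 / 519.2335 = 8.34782 years.

8.348 years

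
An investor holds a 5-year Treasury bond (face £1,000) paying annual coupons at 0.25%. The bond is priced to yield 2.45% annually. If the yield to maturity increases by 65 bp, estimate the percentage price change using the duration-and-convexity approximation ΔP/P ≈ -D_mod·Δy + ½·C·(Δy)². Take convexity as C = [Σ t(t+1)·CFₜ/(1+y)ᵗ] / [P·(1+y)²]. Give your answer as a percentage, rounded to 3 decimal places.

With y = 0.0245:
  t   CF        PV=CF/(1+0.0245)^t    t·PV        t(t+1)·PV
  1         2.50         2.4402         2.4402           4.8804
  2         2.50         2.3819         4.7637          14.2912
  3         2.50         2.3249         6.9747          27.8988
  4         2.50         2.2693         9.0772          45.3860
  5     1,002.50       888.2282     4,441.1411      26,646.8466
  Σ                    897.6445     4,464.3969      26,739.3030
P = 897.6445; D_Mac = 4.97346 yrs; D_mod = 4.85452 yrs; C = 28.38061.
Duration effect: -4.85452 × (+0.0065) = -0.031554
Convexity effect: 0.5 × 28.38061 × (0.0065)² = +0.0005995
ΔP/P ≈ -0.031554 + 0.0005995 = -0.030955 = -3.0955%.

-3.095%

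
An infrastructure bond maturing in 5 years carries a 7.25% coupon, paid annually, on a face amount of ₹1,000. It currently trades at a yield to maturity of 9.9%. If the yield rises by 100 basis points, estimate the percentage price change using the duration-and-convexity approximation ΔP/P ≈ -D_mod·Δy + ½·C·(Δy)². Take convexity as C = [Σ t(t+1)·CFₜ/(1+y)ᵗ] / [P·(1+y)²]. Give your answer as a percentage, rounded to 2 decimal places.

With y = 0.099:
  t   CF        PV=CF/(1+0.099)^t    t·PV        t(t+1)·PV
  1        72.50        65.9691        65.9691         131.9381
  2        72.50        60.0264       120.0529         360.1587
  3        72.50        54.6191       163.8574         655.4298
  4        72.50        49.6990       198.7958         993.9791
  5     1,072.50       668.9734     3,344.8669      20,069.2015
  Σ                    899.2870     3,893.5421      22,210.7071
P = 899.2870; D_Mac = 4.32959 yrs; D_mod = 3.93957 yrs; C = 20.44884.
Duration effect: -3.93957 × (+0.01) = -0.039396
Convexity effect: 0.5 × 20.44884 × (0.01)² = +0.0010224
ΔP/P ≈ -0.039396 + 0.0010224 = -0.038373 = -3.8373%.

-3.84%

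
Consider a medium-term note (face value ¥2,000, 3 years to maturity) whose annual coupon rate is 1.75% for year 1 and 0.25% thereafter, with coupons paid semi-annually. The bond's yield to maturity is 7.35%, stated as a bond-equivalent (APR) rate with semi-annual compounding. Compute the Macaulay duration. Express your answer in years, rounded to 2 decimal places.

2.95 years

Periodic yield y = 0.03675. Discount each cash flow and weight by its period:
  t   CF        PV=CF/(1+0.03675)^t    t·PV
  1        17.50        16.8797        16.8797
  2        17.50        16.2813        32.5627
  3         2.50         2.2435         6.7304
  4         2.50         2.1639         8.6557
  5         2.50         2.0872        10.4361
  6     2,002.50     1,612.6060     9,675.6358
  Σ                  1,652.2616     9,750.9003
Price P = Σ PV = 1,652.2616.
Macaulay duration = Σ(t·PV) / P = 9,750.9003 / 1,652.2616 = 5.90155 half-year periods.
In years: 5.90155 / 2 = 2.95077 years.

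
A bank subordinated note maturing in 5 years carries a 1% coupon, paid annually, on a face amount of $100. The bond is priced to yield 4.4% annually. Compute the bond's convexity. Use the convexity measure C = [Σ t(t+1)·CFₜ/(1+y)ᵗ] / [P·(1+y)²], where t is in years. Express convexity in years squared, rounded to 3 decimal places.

With y = 0.044:
  t   CF        PV=CF/(1+0.044)^t    t·PV        t(t+1)·PV
  1         1.00         0.9579         0.9579           1.9157
  2         1.00         0.9175         1.8350           5.5049
  3         1.00         0.8788         2.6365          10.5458
  4         1.00         0.8418         3.3671          16.8356
  5       101.00        81.4365       407.1823       2,443.0938
  Σ                     85.0324       415.9787       2,477.8958
P = 85.0324.
Convexity = Σ t(t+1)·PV / [P·(1+y)²] = 2,477.8958 / (85.0324 × 1.089936) = 26.73607.

26.736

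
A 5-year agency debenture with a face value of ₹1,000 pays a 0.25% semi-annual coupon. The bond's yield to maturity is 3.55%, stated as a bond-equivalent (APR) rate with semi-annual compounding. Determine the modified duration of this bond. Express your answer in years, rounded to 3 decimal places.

Periodic yield y = 0.01775. First find Macaulay duration:
  t   CF        PV=CF/(1+0.01775)^t    t·PV
  1         1.25         1.2282         1.2282
  2         1.25         1.2068         2.4136
  3         1.25         1.1857         3.5572
  4         1.25         1.1651         4.6602
  5         1.25         1.1447         5.7237
  6         1.25         1.1248         6.7486
  7         1.25         1.1052         7.7361
  8         1.25         1.0859         8.6870
  9         1.25         1.0669         9.6025
  10    1,001.25       839.7140     8,397.1405
  Σ                    850.0273     8,447.4975
P = 850.0273; Macaulay duration = 8,447.4975 / 850.0273 = 9.93791 half-year periods = 4.96896 years.
Modified duration = D_Mac / (1 + y) = 4.96896 / 1.01775 = 4.88230 years.

4.882 years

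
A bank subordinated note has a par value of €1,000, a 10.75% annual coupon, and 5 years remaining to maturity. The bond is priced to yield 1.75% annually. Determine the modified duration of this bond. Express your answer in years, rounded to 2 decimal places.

4.20 years

Periodic yield y = 0.0175. First find Macaulay duration:
  t   CF        PV=CF/(1+0.0175)^t    t·PV
  1       107.50       105.6511       105.6511
  2       107.50       103.8340       207.6680
  3       107.50       102.0482       306.1445
  4       107.50       100.2930       401.1722
  5     1,107.50     1,015.4806     5,077.4032
  Σ                  1,427.3070     6,098.0390
P = 1,427.3070; Macaulay duration = 6,098.0390 / 1,427.3070 = 4.27241 years.
Modified duration = D_Mac / (1 + y) = 4.27241 / 1.0175 = 4.19893 years.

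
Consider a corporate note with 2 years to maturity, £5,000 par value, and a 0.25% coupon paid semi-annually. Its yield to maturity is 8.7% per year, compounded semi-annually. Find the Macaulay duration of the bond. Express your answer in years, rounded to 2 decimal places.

Periodic yield y = 0.0435. Discount each cash flow and weight by its period:
  t   CF        PV=CF/(1+0.0435)^t    t·PV
  1         6.25         5.9895         5.9895
  2         6.25         5.7398        11.4796
  3         6.25         5.5005        16.5015
  4     5,006.25     4,222.2381    16,888.9524
  Σ                  4,239.4678    16,922.9229
Price P = Σ PV = 4,239.4678.
Macaulay duration = Σ(t·PV) / P = 16,922.9229 / 4,239.4678 = 3.99176 half-year periods.
In years: 3.99176 / 2 = 1.99588 years.

2.00 years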